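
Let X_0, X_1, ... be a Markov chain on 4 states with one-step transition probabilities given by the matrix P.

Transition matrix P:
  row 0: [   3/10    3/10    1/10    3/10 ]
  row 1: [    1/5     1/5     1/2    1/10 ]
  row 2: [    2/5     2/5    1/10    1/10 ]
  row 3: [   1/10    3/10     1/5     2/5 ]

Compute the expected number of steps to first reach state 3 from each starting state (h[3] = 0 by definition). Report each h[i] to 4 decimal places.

h = [5.0476, 6.3810, 6.1905, 0.0000]

First-step conditioning: h[3] = 0; for i ≠ 3, h[i] = 1 + Σ_k P[i][k]·h[k].
  h[0] = 1 + 3/10·h[0] + 3/10·h[1] + 1/10·h[2]
  h[1] = 1 + 1/5·h[0] + 1/5·h[1] + 1/2·h[2]
  h[2] = 1 + 2/5·h[0] + 2/5·h[1] + 1/10·h[2]
Solving the 3×3 linear system over states ≠ 3 gives exactly h = [106/21, 134/21, 130/21, 0] (h[3] = 0 is the target).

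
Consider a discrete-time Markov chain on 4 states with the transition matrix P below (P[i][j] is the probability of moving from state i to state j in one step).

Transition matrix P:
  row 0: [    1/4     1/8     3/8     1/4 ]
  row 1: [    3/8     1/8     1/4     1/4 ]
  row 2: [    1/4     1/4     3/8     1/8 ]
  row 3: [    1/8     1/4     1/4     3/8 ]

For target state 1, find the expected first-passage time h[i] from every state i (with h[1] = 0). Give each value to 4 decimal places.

h = [5.0575, 0.0000, 4.5057, 4.4138]

First-step conditioning: h[1] = 0; for i ≠ 1, h[i] = 1 + Σ_k P[i][k]·h[k].
  h[0] = 1 + 1/4·h[0] + 3/8·h[2] + 1/4·h[3]
  h[2] = 1 + 1/4·h[0] + 3/8·h[2] + 1/8·h[3]
  h[3] = 1 + 1/8·h[0] + 1/4·h[2] + 3/8·h[3]
Solving the 3×3 linear system over states ≠ 1 gives exactly h = [440/87, 0, 392/87, 128/29] (h[1] = 0 is the target).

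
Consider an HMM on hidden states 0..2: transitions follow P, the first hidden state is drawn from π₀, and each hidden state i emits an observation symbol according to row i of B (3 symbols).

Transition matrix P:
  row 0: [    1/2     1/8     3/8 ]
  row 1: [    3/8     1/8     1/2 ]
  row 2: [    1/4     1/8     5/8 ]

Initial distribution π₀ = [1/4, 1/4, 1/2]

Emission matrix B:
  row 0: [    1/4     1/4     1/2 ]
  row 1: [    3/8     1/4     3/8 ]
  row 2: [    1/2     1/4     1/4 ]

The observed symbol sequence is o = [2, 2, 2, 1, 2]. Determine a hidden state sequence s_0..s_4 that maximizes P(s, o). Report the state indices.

path = [0, 0, 0, 0, 0]

t=0: δ = [1.250e-01, 9.375e-02, 1.250e-01]  (obs o_0=2)
t=1: δ = [3.125e-02, 5.859e-03, 1.953e-02]  ψ = [0, 0, 2]  (obs o_1=2)
t=2: δ = [7.812e-03, 1.465e-03, 3.052e-03]  ψ = [0, 0, 2]  (obs o_2=2)
t=3: δ = [9.766e-04, 2.441e-04, 7.324e-04]  ψ = [0, 0, 0]  (obs o_3=1)
t=4: δ = [2.441e-04, 4.578e-05, 1.144e-04]  ψ = [0, 0, 2]  (obs o_4=2)
backtrack: best end state = 0; path = [0, 0, 0, 0, 0]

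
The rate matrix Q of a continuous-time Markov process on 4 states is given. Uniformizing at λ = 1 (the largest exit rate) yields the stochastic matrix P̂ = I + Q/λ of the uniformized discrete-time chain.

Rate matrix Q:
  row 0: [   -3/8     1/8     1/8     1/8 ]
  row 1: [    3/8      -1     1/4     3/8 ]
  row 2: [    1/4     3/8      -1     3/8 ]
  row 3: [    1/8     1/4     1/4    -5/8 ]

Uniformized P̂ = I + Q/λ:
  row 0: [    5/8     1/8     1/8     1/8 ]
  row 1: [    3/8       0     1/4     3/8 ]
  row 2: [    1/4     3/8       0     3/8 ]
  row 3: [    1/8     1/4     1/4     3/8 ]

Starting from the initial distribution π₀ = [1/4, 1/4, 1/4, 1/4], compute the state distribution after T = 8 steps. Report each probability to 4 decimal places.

π = [0.3795, 0.1783, 0.1621, 0.2801]

t=0: π = [0.2500, 0.2500, 0.2500, 0.2500]
t=1: π = [0.3438, 0.1875, 0.1563, 0.3125]
t=2: π = [0.3633, 0.1797, 0.1680, 0.2891]
t=3: π = [0.3726, 0.1807, 0.1626, 0.2842]
t=4: π = [0.3768, 0.1786, 0.1628, 0.2819]
t=5: π = [0.3784, 0.1786, 0.1622, 0.2808]
t=6: π = [0.3791, 0.1783, 0.1622, 0.2804]
t=7: π = [0.3794, 0.1783, 0.1621, 0.2802]
t=8: π = [0.3795, 0.1783, 0.1621, 0.2801]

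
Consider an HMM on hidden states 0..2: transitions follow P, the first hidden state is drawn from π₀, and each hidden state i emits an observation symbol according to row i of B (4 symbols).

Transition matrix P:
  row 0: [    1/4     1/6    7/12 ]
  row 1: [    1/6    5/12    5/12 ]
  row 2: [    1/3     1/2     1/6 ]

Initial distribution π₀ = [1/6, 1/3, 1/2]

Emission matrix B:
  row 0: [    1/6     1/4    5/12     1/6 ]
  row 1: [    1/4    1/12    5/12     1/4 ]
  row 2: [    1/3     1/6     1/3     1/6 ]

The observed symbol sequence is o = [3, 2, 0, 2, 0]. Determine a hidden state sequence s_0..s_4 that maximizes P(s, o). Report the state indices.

path = [2, 1, 2, 1, 2]

t=0: δ = [2.778e-02, 8.333e-02, 8.333e-02]  (obs o_0=3)
t=1: δ = [1.157e-02, 1.736e-02, 1.157e-02]  ψ = [2, 2, 1]  (obs o_1=2)
t=2: δ = [6.430e-04, 1.808e-03, 2.411e-03]  ψ = [2, 1, 1]  (obs o_2=0)
t=3: δ = [3.349e-04, 5.023e-04, 2.512e-04]  ψ = [2, 2, 1]  (obs o_3=2)
t=4: δ = [1.395e-05, 5.233e-05, 6.977e-05]  ψ = [0, 1, 1]  (obs o_4=0)
backtrack: best end state = 2; path = [2, 1, 2, 1, 2]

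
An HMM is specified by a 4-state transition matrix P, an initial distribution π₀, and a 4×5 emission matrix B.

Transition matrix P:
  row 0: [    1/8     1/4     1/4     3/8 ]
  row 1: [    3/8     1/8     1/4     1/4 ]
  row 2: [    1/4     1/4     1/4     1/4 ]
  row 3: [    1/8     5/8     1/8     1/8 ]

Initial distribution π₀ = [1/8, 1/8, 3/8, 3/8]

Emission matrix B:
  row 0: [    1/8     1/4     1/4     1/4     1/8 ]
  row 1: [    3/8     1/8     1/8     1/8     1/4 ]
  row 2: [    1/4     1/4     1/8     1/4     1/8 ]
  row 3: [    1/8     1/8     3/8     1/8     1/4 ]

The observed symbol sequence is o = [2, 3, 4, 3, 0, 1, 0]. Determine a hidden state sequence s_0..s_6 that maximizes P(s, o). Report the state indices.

t=0: δ = [3.125e-02, 1.562e-02, 4.688e-02, 1.406e-01]  (obs o_0=2)
t=1: δ = [4.395e-03, 1.099e-02, 4.395e-03, 2.197e-03]  ψ = [3, 3, 3, 3]  (obs o_1=3)
t=2: δ = [5.150e-04, 3.433e-04, 3.433e-04, 6.866e-04]  ψ = [1, 1, 1, 1]  (obs o_2=4)
t=3: δ = [3.219e-05, 5.364e-05, 3.219e-05, 2.414e-05]  ψ = [1, 3, 0, 0]  (obs o_3=3)
t=4: δ = [2.515e-06, 5.658e-06, 3.353e-06, 1.676e-06]  ψ = [1, 3, 1, 1]  (obs o_4=0)
t=5: δ = [5.304e-07, 1.310e-07, 3.536e-07, 1.768e-07]  ψ = [1, 3, 1, 1]  (obs o_5=1)
t=6: δ = [1.105e-08, 4.973e-08, 3.315e-08, 2.486e-08]  ψ = [2, 0, 0, 0]  (obs o_6=0)
backtrack: best end state = 1; path = [3, 1, 0, 3, 1, 0, 1]

path = [3, 1, 0, 3, 1, 0, 1]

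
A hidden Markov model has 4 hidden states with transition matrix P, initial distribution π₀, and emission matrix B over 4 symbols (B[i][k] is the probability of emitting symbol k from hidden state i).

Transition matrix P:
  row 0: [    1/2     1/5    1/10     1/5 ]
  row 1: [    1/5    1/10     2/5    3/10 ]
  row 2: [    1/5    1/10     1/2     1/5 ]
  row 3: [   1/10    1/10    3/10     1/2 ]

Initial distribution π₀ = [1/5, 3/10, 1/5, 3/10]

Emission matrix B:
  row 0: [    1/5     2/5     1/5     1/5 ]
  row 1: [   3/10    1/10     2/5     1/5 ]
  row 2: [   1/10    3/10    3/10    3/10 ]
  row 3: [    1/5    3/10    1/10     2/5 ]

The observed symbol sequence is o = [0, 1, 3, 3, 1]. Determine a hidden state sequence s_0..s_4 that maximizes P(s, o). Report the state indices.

t=0: δ = [4.000e-02, 9.000e-02, 2.000e-02, 6.000e-02]  (obs o_0=0)
t=1: δ = [8.000e-03, 9.000e-04, 1.080e-02, 9.000e-03]  ψ = [0, 1, 1, 3]  (obs o_1=1)
t=2: δ = [8.000e-04, 3.200e-04, 1.620e-03, 1.800e-03]  ψ = [0, 0, 2, 3]  (obs o_2=3)
t=3: δ = [8.000e-05, 3.600e-05, 2.430e-04, 3.600e-04]  ψ = [0, 3, 2, 3]  (obs o_3=3)
t=4: δ = [1.944e-05, 3.600e-06, 3.645e-05, 5.400e-05]  ψ = [2, 3, 2, 3]  (obs o_4=1)
backtrack: best end state = 3; path = [3, 3, 3, 3, 3]

path = [3, 3, 3, 3, 3]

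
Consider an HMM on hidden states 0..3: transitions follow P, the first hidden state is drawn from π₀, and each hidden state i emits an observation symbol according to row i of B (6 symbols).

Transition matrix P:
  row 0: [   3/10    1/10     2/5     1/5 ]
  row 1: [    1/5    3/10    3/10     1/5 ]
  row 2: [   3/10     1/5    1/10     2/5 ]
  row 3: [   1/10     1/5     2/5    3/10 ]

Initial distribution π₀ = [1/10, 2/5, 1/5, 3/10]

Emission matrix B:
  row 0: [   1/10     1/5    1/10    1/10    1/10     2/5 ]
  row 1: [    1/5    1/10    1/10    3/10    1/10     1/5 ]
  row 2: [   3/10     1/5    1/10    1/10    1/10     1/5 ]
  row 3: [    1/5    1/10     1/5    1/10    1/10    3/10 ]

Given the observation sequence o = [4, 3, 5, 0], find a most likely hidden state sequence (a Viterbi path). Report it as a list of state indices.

t=0: δ = [1.000e-02, 4.000e-02, 2.000e-02, 3.000e-02]  (obs o_0=4)
t=1: δ = [8.000e-04, 3.600e-03, 1.200e-03, 9.000e-04]  ψ = [1, 1, 1, 3]  (obs o_1=3)
t=2: δ = [2.880e-04, 2.160e-04, 2.160e-04, 2.160e-04]  ψ = [1, 1, 1, 1]  (obs o_2=5)
t=3: δ = [8.640e-06, 1.296e-05, 3.456e-05, 1.728e-05]  ψ = [0, 1, 0, 2]  (obs o_3=0)
backtrack: best end state = 2; path = [1, 1, 0, 2]

path = [1, 1, 0, 2]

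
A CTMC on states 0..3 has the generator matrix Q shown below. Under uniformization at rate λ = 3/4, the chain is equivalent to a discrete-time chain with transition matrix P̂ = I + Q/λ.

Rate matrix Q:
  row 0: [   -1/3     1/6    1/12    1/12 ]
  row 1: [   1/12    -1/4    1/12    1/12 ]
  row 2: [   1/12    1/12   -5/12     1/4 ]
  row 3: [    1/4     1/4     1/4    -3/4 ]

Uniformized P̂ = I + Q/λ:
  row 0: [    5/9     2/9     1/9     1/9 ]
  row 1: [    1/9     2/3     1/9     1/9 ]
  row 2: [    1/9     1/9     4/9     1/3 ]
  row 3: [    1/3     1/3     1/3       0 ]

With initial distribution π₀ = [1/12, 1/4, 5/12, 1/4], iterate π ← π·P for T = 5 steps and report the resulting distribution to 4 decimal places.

π = [0.2577, 0.3810, 0.2172, 0.1441]

t=0: π = [0.0833, 0.2500, 0.4167, 0.2500]
t=1: π = [0.2037, 0.3148, 0.3056, 0.1759]
t=2: π = [0.2407, 0.3477, 0.2521, 0.1595]
t=3: π = [0.2535, 0.3665, 0.2306, 0.1494]
t=4: π = [0.2570, 0.3761, 0.2212, 0.1457]
t=5: π = [0.2577, 0.3810, 0.2172, 0.1441]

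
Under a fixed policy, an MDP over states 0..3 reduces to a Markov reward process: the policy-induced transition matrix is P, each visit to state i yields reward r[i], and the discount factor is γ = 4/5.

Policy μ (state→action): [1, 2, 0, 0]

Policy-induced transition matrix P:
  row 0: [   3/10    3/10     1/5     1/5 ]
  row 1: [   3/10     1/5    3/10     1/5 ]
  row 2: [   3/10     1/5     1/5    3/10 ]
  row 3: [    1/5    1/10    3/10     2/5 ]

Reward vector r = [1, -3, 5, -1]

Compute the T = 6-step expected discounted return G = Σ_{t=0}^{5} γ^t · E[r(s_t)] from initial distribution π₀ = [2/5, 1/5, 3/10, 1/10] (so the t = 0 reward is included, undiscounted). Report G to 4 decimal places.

G = 2.7934

t=0: π = [0.4000, 0.2000, 0.3000, 0.1000], E[r] = 1.2000, γ^t·E[r] = 1.200000, running G = 1.200000
t=1: π = [0.2900, 0.2300, 0.2300, 0.2500], E[r] = 0.5000, γ^t·E[r] = 0.400000, running G = 1.600000
t=2: π = [0.2750, 0.2040, 0.2480, 0.2730], E[r] = 0.6300, γ^t·E[r] = 0.403200, running G = 2.003200
t=3: π = [0.2727, 0.2002, 0.2477, 0.2794], E[r] = 0.6312, γ^t·E[r] = 0.323174, running G = 2.326374
t=4: π = [0.2721, 0.1993, 0.2480, 0.2807], E[r] = 0.6332, γ^t·E[r] = 0.259367, running G = 2.585741
t=5: π = [0.2719, 0.1991, 0.2480, 0.2809], E[r] = 0.6336, γ^t·E[r] = 0.207610, running G = 2.793351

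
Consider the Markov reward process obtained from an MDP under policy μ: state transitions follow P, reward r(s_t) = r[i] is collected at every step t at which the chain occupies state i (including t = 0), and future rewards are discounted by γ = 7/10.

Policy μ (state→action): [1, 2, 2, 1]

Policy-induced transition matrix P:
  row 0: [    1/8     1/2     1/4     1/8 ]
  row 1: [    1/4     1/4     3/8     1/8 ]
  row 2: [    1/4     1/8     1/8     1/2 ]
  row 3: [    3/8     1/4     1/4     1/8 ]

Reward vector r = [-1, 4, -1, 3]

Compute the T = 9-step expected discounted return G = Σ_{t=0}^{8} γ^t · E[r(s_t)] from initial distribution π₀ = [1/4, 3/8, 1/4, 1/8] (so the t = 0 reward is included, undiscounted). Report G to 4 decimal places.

t=0: π = [0.2500, 0.3750, 0.2500, 0.1250], E[r] = 1.3750, γ^t·E[r] = 1.375000, running G = 1.375000
t=1: π = [0.2344, 0.2813, 0.2656, 0.2188], E[r] = 1.2813, γ^t·E[r] = 0.896875, running G = 2.271875
t=2: π = [0.2480, 0.2754, 0.2520, 0.2246], E[r] = 1.2754, γ^t·E[r] = 0.624941, running G = 2.896816
t=3: π = [0.2471, 0.2805, 0.2529, 0.2195], E[r] = 1.2805, γ^t·E[r] = 0.439218, running G = 3.336034
t=4: π = [0.2466, 0.2802, 0.2534, 0.2198], E[r] = 1.2802, γ^t·E[r] = 0.307364, running G = 3.643398
t=5: π = [0.2467, 0.2800, 0.2533, 0.2200], E[r] = 1.2800, γ^t·E[r] = 0.215122, running G = 3.858521
t=6: π = [0.2467, 0.2800, 0.2533, 0.2200], E[r] = 1.2800, γ^t·E[r] = 0.150591, running G = 4.009111
t=7: π = [0.2467, 0.2800, 0.2533, 0.2200], E[r] = 1.2800, γ^t·E[r] = 0.105414, running G = 4.114525
t=8: π = [0.2467, 0.2800, 0.2533, 0.2200], E[r] = 1.2800, γ^t·E[r] = 0.073789, running G = 4.188314

G = 4.1883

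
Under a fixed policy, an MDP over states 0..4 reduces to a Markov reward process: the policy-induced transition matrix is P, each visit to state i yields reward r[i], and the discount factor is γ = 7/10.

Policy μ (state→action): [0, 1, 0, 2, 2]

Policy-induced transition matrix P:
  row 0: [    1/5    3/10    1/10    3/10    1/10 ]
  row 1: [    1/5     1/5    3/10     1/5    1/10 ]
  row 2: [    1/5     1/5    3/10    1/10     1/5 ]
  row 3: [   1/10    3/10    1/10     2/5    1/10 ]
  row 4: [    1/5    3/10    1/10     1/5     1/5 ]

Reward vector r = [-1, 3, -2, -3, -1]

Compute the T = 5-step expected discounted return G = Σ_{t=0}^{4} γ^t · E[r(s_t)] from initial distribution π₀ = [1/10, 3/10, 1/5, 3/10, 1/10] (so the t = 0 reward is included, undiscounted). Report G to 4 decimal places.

G = -1.8019

t=0: π = [0.1000, 0.3000, 0.2000, 0.3000, 0.1000], E[r] = -0.6000, γ^t·E[r] = -0.600000, running G = -0.600000
t=1: π = [0.1700, 0.2500, 0.2000, 0.2500, 0.1300], E[r] = -0.7000, γ^t·E[r] = -0.490000, running G = -1.090000
t=2: π = [0.1750, 0.2550, 0.1900, 0.2470, 0.1330], E[r] = -0.6640, γ^t·E[r] = -0.325360, running G = -1.415360
t=3: π = [0.1753, 0.2555, 0.1890, 0.2479, 0.1323], E[r] = -0.6628, γ^t·E[r] = -0.227340, running G = -1.642700
t=4: π = [0.1752, 0.2556, 0.1889, 0.2482, 0.1321], E[r] = -0.6631, γ^t·E[r] = -0.159215, running G = -1.801916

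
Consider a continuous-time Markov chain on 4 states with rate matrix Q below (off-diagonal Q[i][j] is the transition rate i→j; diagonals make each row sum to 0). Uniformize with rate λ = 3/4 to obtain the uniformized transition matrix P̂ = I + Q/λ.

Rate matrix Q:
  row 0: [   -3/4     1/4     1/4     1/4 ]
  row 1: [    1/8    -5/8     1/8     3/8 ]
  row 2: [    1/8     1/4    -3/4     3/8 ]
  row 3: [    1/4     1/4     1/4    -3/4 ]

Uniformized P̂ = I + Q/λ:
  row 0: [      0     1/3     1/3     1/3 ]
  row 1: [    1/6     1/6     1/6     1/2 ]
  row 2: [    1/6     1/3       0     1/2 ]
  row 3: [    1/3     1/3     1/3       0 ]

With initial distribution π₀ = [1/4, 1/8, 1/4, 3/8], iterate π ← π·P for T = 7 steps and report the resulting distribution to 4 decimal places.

π = [0.1877, 0.2857, 0.2143, 0.3123]

t=0: π = [0.2500, 0.1250, 0.2500, 0.3750]
t=1: π = [0.1875, 0.3125, 0.2292, 0.2708]
t=2: π = [0.1806, 0.2813, 0.2049, 0.3333]
t=3: π = [0.1921, 0.2865, 0.2182, 0.3032]
t=4: π = [0.1852, 0.2856, 0.2129, 0.3164]
t=5: π = [0.1885, 0.2857, 0.2148, 0.3110]
t=6: π = [0.1871, 0.2857, 0.2141, 0.3131]
t=7: π = [0.1877, 0.2857, 0.2143, 0.3123]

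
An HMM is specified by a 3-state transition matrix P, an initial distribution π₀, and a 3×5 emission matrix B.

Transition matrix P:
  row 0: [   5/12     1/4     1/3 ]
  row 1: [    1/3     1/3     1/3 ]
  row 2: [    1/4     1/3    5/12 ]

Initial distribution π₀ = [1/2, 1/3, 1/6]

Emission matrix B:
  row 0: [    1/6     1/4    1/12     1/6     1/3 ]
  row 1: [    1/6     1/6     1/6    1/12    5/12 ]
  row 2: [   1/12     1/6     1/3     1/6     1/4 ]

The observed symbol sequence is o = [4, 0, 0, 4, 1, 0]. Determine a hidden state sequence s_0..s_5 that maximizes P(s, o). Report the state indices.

t=0: δ = [1.667e-01, 1.389e-01, 4.167e-02]  (obs o_0=4)
t=1: δ = [1.157e-02, 7.716e-03, 4.630e-03]  ψ = [0, 1, 0]  (obs o_1=0)
t=2: δ = [8.038e-04, 4.823e-04, 3.215e-04]  ψ = [0, 0, 0]  (obs o_2=0)
t=3: δ = [1.116e-04, 8.372e-05, 6.698e-05]  ψ = [0, 0, 0]  (obs o_3=4)
t=4: δ = [1.163e-05, 4.651e-06, 6.202e-06]  ψ = [0, 0, 0]  (obs o_4=1)
t=5: δ = [8.075e-07, 4.845e-07, 3.230e-07]  ψ = [0, 0, 0]  (obs o_5=0)
backtrack: best end state = 0; path = [0, 0, 0, 0, 0, 0]

path = [0, 0, 0, 0, 0, 0]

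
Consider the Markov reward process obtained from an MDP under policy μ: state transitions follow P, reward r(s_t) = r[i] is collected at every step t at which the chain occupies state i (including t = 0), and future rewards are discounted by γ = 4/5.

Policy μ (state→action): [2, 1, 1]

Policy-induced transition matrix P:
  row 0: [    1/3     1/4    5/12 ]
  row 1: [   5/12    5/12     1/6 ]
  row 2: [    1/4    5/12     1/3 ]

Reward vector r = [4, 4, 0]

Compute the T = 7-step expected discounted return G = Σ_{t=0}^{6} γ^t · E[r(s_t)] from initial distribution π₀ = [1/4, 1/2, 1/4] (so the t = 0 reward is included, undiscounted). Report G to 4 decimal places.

G = 11.3459

t=0: π = [0.2500, 0.5000, 0.2500], E[r] = 3.0000, γ^t·E[r] = 3.000000, running G = 3.000000
t=1: π = [0.3542, 0.3750, 0.2708], E[r] = 2.9167, γ^t·E[r] = 2.333333, running G = 5.333333
t=2: π = [0.3420, 0.3576, 0.3003], E[r] = 2.7986, γ^t·E[r] = 1.791111, running G = 7.124444
t=3: π = [0.3381, 0.3597, 0.3022], E[r] = 2.7911, γ^t·E[r] = 1.429037, running G = 8.553481
t=4: π = [0.3381, 0.3603, 0.3016], E[r] = 2.7937, γ^t·E[r] = 1.144316, running G = 9.697798
t=5: π = [0.3382, 0.3603, 0.3015], E[r] = 2.7942, γ^t·E[r] = 0.915594, running G = 10.613391
t=6: π = [0.3382, 0.3603, 0.3015], E[r] = 2.7941, γ^t·E[r] = 0.732465, running G = 11.345856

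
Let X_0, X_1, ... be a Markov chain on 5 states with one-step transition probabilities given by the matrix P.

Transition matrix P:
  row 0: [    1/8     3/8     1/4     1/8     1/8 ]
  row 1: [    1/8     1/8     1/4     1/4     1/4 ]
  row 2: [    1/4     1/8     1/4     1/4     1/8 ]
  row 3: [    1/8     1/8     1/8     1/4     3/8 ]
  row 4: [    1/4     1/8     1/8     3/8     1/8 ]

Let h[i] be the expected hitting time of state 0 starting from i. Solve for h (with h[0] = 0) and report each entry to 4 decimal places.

h = [0.0000, 5.6393, 5.0038, 5.6494, 5.0845]

First-step conditioning: h[0] = 0; for i ≠ 0, h[i] = 1 + Σ_k P[i][k]·h[k].
  h[1] = 1 + 1/8·h[1] + 1/4·h[2] + 1/4·h[3] + 1/4·h[4]
  h[2] = 1 + 1/8·h[1] + 1/4·h[2] + 1/4·h[3] + 1/8·h[4]
  h[3] = 1 + 1/8·h[1] + 1/8·h[2] + 1/4·h[3] + 3/8·h[4]
  h[4] = 1 + 1/8·h[1] + 1/8·h[2] + 3/8·h[3] + 1/8·h[4]
Solving the 4×4 linear system over states ≠ 0 gives exactly h = [0, 344/61, 3968/793, 4480/793, 4032/793] (h[0] = 0 is the target).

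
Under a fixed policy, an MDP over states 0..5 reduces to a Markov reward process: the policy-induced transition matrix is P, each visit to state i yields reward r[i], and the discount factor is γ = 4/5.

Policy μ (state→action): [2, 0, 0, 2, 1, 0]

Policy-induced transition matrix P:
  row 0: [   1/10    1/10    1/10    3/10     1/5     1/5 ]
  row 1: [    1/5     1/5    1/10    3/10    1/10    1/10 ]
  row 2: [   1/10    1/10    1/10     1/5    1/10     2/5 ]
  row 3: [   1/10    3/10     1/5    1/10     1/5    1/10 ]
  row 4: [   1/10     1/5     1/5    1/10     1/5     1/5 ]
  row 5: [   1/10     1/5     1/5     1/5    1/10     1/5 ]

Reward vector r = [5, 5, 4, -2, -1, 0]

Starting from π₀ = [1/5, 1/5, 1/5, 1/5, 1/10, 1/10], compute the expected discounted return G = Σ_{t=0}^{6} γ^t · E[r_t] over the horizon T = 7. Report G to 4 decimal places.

t=0: π = [0.2000, 0.2000, 0.2000, 0.2000, 0.1000, 0.1000], E[r] = 2.3000, γ^t·E[r] = 2.300000, running G = 2.300000
t=1: π = [0.1200, 0.1800, 0.1400, 0.2100, 0.1500, 0.2000], E[r] = 1.4900, γ^t·E[r] = 1.192000, running G = 3.492000
t=2: π = [0.1180, 0.1950, 0.1560, 0.1940, 0.1480, 0.1890], E[r] = 1.6530, γ^t·E[r] = 1.057920, running G = 4.549920
t=3: π = [0.1195, 0.1920, 0.1531, 0.1971, 0.1460, 0.1923], E[r] = 1.6297, γ^t·E[r] = 0.834406, running G = 5.384326
t=4: π = [0.1192, 0.1925, 0.1535, 0.1968, 0.1463, 0.1917], E[r] = 1.6325, γ^t·E[r] = 0.668660, running G = 6.052986
t=5: π = [0.1192, 0.1924, 0.1535, 0.1969, 0.1462, 0.1918], E[r] = 1.6323, γ^t·E[r] = 0.534859, running G = 6.587845
t=6: π = [0.1192, 0.1924, 0.1535, 0.1969, 0.1462, 0.1918], E[r] = 1.6323, γ^t·E[r] = 0.427889, running G = 7.015734

G = 7.0157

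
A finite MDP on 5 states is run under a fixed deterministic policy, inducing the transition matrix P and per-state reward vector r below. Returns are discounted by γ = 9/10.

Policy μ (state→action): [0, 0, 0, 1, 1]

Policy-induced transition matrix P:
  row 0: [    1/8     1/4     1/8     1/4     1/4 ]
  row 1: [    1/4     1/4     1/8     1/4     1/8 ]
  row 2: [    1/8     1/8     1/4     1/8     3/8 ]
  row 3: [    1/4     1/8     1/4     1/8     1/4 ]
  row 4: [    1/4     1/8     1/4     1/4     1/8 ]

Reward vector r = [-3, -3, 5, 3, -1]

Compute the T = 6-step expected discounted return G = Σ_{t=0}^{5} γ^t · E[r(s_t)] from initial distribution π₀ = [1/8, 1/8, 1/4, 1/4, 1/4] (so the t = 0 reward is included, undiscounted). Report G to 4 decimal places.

G = 2.0988

t=0: π = [0.1250, 0.1250, 0.2500, 0.2500, 0.2500], E[r] = 1.0000, γ^t·E[r] = 1.000000, running G = 1.000000
t=1: π = [0.2031, 0.1563, 0.2188, 0.1875, 0.2344], E[r] = 0.3438, γ^t·E[r] = 0.309375, running G = 1.309375
t=2: π = [0.1973, 0.1699, 0.2051, 0.1992, 0.2285], E[r] = 0.2930, γ^t·E[r] = 0.237305, running G = 1.546680
t=3: π = [0.1997, 0.1709, 0.2041, 0.1995, 0.2258], E[r] = 0.2813, γ^t·E[r] = 0.205031, running G = 1.751711
t=4: π = [0.1995, 0.1713, 0.2037, 0.1996, 0.2259], E[r] = 0.2786, γ^t·E[r] = 0.182766, running G = 1.934477
t=5: π = [0.1996, 0.1714, 0.2036, 0.1996, 0.2258], E[r] = 0.2783, γ^t·E[r] = 0.164354, running G = 2.098831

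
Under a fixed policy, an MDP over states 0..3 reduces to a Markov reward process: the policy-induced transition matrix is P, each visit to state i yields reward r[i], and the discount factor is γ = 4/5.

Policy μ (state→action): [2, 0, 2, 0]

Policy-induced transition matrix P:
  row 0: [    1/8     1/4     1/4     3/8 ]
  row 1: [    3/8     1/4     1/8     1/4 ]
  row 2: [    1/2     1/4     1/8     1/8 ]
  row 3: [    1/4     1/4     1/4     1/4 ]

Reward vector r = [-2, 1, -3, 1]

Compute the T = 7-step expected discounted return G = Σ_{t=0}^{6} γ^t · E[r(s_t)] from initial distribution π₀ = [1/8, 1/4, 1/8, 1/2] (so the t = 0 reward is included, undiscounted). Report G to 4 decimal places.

G = -1.8520

t=0: π = [0.1250, 0.2500, 0.1250, 0.5000], E[r] = 0.1250, γ^t·E[r] = 0.125000, running G = 0.125000
t=1: π = [0.2969, 0.2500, 0.2031, 0.2500], E[r] = -0.7031, γ^t·E[r] = -0.562500, running G = -0.437500
t=2: π = [0.2949, 0.2500, 0.1934, 0.2617], E[r] = -0.6582, γ^t·E[r] = -0.421250, running G = -0.858750
t=3: π = [0.2927, 0.2500, 0.1946, 0.2627], E[r] = -0.6565, γ^t·E[r] = -0.336125, running G = -1.194875
t=4: π = [0.2933, 0.2500, 0.1944, 0.2623], E[r] = -0.6576, γ^t·E[r] = -0.269363, running G = -1.464238
t=5: π = [0.2932, 0.2500, 0.1944, 0.2624], E[r] = -0.6574, γ^t·E[r] = -0.215406, running G = -1.679644
t=6: π = [0.2932, 0.2500, 0.1944, 0.2623], E[r] = -0.6574, γ^t·E[r] = -0.172337, running G = -1.851981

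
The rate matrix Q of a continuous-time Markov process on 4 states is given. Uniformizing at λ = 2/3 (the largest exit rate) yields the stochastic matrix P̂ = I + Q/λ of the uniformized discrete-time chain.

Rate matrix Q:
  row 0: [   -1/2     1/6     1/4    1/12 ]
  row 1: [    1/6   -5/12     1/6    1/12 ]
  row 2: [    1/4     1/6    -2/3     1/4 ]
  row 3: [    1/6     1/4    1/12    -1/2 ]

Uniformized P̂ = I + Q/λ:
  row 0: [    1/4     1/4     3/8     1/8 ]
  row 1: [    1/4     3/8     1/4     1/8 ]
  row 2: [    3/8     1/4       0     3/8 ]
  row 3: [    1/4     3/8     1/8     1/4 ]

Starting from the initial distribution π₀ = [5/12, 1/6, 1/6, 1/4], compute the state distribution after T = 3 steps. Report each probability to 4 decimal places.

t=0: π = [0.4167, 0.1667, 0.1667, 0.2500]
t=1: π = [0.2708, 0.3021, 0.2292, 0.1979]
t=2: π = [0.2786, 0.3125, 0.2018, 0.2070]
t=3: π = [0.2752, 0.3149, 0.2085, 0.2013]

π = [0.2752, 0.3149, 0.2085, 0.2013]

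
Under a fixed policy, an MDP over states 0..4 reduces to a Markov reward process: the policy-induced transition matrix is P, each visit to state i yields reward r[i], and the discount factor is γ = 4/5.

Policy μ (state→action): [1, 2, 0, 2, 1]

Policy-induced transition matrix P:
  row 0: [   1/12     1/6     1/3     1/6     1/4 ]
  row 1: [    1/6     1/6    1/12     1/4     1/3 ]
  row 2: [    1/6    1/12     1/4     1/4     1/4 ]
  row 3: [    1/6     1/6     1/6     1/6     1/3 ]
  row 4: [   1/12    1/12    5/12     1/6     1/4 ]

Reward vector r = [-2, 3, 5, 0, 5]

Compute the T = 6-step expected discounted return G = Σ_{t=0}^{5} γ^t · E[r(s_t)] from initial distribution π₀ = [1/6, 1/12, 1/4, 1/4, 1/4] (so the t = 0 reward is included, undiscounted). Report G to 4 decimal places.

t=0: π = [0.1667, 0.0833, 0.2500, 0.2500, 0.2500], E[r] = 2.4167, γ^t·E[r] = 2.416667, running G = 2.416667
t=1: π = [0.1319, 0.1250, 0.2708, 0.1944, 0.2778], E[r] = 2.8542, γ^t·E[r] = 2.283333, running G = 4.700000
t=2: π = [0.1325, 0.1209, 0.2703, 0.1997, 0.2766], E[r] = 2.8322, γ^t·E[r] = 1.812593, running G = 6.512593
t=3: π = [0.1326, 0.1211, 0.2704, 0.1993, 0.2767], E[r] = 2.8335, γ^t·E[r] = 1.450741, running G = 7.963333
t=4: π = [0.1326, 0.1211, 0.2704, 0.1993, 0.2767], E[r] = 2.8335, γ^t·E[r] = 1.160599, running G = 9.123933
t=5: π = [0.1326, 0.1211, 0.2704, 0.1993, 0.2767], E[r] = 2.8335, γ^t·E[r] = 0.928472, running G = 10.052404

G = 10.0524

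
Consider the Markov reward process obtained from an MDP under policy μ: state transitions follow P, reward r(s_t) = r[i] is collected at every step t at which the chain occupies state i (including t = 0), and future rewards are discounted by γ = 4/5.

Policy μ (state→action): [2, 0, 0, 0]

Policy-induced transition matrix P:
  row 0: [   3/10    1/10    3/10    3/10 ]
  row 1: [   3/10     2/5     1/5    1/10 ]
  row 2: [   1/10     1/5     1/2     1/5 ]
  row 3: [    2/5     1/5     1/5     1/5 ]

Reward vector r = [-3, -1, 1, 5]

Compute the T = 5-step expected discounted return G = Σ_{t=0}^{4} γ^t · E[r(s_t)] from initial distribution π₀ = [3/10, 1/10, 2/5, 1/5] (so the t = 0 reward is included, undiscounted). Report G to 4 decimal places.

G = 1.4087

t=0: π = [0.3000, 0.1000, 0.4000, 0.2000], E[r] = 0.4000, γ^t·E[r] = 0.400000, running G = 0.400000
t=1: π = [0.2400, 0.1900, 0.3500, 0.2200], E[r] = 0.5400, γ^t·E[r] = 0.432000, running G = 0.832000
t=2: π = [0.2520, 0.2140, 0.3290, 0.2050], E[r] = 0.3840, γ^t·E[r] = 0.245760, running G = 1.077760
t=3: π = [0.2547, 0.2176, 0.3239, 0.2038], E[r] = 0.3612, γ^t·E[r] = 0.184934, running G = 1.262694
t=4: π = [0.2556, 0.2181, 0.3226, 0.2037], E[r] = 0.3563, γ^t·E[r] = 0.145957, running G = 1.408651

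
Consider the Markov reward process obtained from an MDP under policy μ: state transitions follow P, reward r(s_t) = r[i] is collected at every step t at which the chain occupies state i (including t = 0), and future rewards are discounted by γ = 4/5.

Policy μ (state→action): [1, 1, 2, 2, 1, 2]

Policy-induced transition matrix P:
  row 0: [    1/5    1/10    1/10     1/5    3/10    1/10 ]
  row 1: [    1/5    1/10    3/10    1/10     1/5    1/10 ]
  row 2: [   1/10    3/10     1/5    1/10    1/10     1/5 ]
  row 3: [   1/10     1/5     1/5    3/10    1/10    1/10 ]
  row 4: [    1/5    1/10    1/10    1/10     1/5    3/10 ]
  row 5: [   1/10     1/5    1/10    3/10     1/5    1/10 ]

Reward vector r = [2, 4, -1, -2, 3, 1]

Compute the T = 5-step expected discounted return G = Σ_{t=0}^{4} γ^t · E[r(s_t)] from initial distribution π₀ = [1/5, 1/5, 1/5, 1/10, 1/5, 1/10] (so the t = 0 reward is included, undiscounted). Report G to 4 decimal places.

G = 4.2330

t=0: π = [0.2000, 0.2000, 0.2000, 0.1000, 0.2000, 0.1000], E[r] = 1.5000, γ^t·E[r] = 1.500000, running G = 1.500000
t=1: π = [0.1600, 0.1600, 0.1700, 0.1600, 0.1900, 0.1600], E[r] = 1.2000, γ^t·E[r] = 0.960000, running G = 2.460000
t=2: π = [0.1510, 0.1660, 0.1650, 0.1800, 0.1830, 0.1550], E[r] = 1.1450, γ^t·E[r] = 0.732800, running G = 3.192800
t=3: π = [0.1500, 0.1665, 0.1677, 0.1821, 0.1806, 0.1531], E[r] = 1.1290, γ^t·E[r] = 0.578048, running G = 3.770848
t=4: π = [0.1497, 0.1671, 0.1683, 0.1820, 0.1800, 0.1529], E[r] = 1.1283, γ^t·E[r] = 0.462131, running G = 4.232979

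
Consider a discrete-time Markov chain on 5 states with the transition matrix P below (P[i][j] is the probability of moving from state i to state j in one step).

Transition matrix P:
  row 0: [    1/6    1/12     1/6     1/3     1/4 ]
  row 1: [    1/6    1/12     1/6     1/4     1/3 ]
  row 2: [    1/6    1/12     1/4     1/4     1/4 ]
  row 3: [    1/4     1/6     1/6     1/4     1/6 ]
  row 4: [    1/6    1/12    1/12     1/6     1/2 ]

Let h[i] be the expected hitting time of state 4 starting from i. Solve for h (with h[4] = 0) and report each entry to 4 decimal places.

h = [4.2528, 3.8736, 4.2257, 4.5508, 0.0000]

First-step conditioning: h[4] = 0; for i ≠ 4, h[i] = 1 + Σ_k P[i][k]·h[k].
  h[0] = 1 + 1/6·h[0] + 1/12·h[1] + 1/6·h[2] + 1/3·h[3]
  h[1] = 1 + 1/6·h[0] + 1/12·h[1] + 1/6·h[2] + 1/4·h[3]
  h[2] = 1 + 1/6·h[0] + 1/12·h[1] + 1/4·h[2] + 1/4·h[3]
  h[3] = 1 + 1/4·h[0] + 1/6·h[1] + 1/6·h[2] + 1/4·h[3]
Solving the 4×4 linear system over states ≠ 4 gives exactly h = [1884/443, 1716/443, 1872/443, 2016/443, 0] (h[4] = 0 is the target).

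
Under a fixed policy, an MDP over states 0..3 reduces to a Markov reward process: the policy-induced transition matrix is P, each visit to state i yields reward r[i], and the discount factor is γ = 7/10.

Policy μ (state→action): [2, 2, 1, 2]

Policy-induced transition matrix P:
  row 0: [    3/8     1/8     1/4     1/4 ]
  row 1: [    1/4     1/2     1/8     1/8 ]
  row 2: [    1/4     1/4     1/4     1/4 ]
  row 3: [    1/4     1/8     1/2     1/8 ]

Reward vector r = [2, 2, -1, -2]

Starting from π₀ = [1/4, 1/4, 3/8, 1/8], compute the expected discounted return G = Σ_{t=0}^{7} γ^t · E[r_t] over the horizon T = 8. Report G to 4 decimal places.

G = 1.2965

t=0: π = [0.2500, 0.2500, 0.3750, 0.1250], E[r] = 0.3750, γ^t·E[r] = 0.375000, running G = 0.375000
t=1: π = [0.2813, 0.2656, 0.2500, 0.2031], E[r] = 0.4375, γ^t·E[r] = 0.306250, running G = 0.681250
t=2: π = [0.2852, 0.2559, 0.2676, 0.1914], E[r] = 0.4316, γ^t·E[r] = 0.211504, running G = 0.892754
t=3: π = [0.2856, 0.2544, 0.2659, 0.1941], E[r] = 0.4260, γ^t·E[r] = 0.146127, running G = 1.038881
t=4: π = [0.2857, 0.2536, 0.2667, 0.1939], E[r] = 0.4241, γ^t·E[r] = 0.101820, running G = 1.140700
t=5: π = [0.2857, 0.2535, 0.2668, 0.1941], E[r] = 0.4234, γ^t·E[r] = 0.071168, running G = 1.211868
t=6: π = [0.2857, 0.2534, 0.2668, 0.1941], E[r] = 0.4233, γ^t·E[r] = 0.049796, running G = 1.261664
t=7: π = [0.2857, 0.2534, 0.2668, 0.1941], E[r] = 0.4232, γ^t·E[r] = 0.034853, running G = 1.296517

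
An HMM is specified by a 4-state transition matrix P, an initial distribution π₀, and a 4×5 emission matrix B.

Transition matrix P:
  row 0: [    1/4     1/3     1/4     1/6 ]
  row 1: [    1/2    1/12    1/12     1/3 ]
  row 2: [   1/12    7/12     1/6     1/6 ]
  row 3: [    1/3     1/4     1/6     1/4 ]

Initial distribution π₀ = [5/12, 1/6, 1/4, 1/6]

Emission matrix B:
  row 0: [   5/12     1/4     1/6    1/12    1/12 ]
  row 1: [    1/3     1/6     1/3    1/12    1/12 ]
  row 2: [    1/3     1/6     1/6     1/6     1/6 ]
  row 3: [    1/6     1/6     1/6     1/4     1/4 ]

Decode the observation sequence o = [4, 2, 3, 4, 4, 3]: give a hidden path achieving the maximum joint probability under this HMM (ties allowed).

path = [2, 1, 3, 3, 3, 3]

t=0: δ = [3.472e-02, 1.389e-02, 4.167e-02, 4.167e-02]  (obs o_0=4)
t=1: δ = [2.315e-03, 8.102e-03, 1.447e-03, 1.736e-03]  ψ = [3, 2, 0, 3]  (obs o_1=2)
t=2: δ = [3.376e-04, 7.033e-05, 1.125e-04, 6.752e-04]  ψ = [1, 2, 1, 1]  (obs o_2=3)
t=3: δ = [1.875e-05, 1.407e-05, 1.875e-05, 4.220e-05]  ψ = [3, 3, 3, 3]  (obs o_3=4)
t=4: δ = [1.172e-06, 9.117e-07, 1.172e-06, 2.637e-06]  ψ = [3, 2, 3, 3]  (obs o_4=4)
t=5: δ = [7.326e-08, 5.698e-08, 7.326e-08, 1.648e-07]  ψ = [3, 2, 3, 3]  (obs o_5=3)
backtrack: best end state = 3; path = [2, 1, 3, 3, 3, 3]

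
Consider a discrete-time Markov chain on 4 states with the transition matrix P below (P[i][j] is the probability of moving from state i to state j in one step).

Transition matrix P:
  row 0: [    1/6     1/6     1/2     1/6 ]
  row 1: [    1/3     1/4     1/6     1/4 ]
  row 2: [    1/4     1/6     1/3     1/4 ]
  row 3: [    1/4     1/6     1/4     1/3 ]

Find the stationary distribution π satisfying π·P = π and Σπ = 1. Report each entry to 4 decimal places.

Balance equations π_j = Σ_i π_i·P[i][j]:
  π_0 = 1/6·π_0 + 1/3·π_1 + 1/4·π_2 + 1/4·π_3
  π_1 = 1/6·π_0 + 1/4·π_1 + 1/6·π_2 + 1/6·π_3
  π_2 = 1/2·π_0 + 1/6·π_1 + 1/3·π_2 + 1/4·π_3
  normalize: π_0 + π_1 + π_2 + π_3 = 1
Solving the linear system gives exactly π = [35/143, 2/11, 508/1573, 394/1573].

π = [0.2448, 0.1818, 0.3229, 0.2505]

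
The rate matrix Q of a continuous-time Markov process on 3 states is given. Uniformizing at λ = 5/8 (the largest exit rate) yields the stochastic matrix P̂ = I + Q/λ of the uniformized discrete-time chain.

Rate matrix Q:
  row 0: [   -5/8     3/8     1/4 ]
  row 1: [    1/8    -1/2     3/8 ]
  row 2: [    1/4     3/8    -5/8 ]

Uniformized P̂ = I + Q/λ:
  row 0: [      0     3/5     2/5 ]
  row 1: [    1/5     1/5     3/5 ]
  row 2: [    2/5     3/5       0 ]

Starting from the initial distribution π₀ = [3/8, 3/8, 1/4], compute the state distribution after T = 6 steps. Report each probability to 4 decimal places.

π = [0.2244, 0.4284, 0.3472]

t=0: π = [0.3750, 0.3750, 0.2500]
t=1: π = [0.1750, 0.4500, 0.3750]
t=2: π = [0.2400, 0.4200, 0.3400]
t=3: π = [0.2200, 0.4320, 0.3480]
t=4: π = [0.2256, 0.4272, 0.3472]
t=5: π = [0.2243, 0.4291, 0.3466]
t=6: π = [0.2244, 0.4284, 0.3472]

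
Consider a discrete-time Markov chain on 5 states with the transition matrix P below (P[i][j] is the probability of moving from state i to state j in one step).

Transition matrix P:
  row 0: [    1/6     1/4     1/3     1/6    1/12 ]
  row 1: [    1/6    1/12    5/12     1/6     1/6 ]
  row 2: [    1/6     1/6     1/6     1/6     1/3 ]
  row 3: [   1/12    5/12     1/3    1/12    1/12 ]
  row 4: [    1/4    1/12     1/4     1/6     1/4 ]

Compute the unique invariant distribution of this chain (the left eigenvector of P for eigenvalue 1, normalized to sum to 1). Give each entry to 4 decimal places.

Balance equations π_j = Σ_i π_i·P[i][j]:
  π_0 = 1/6·π_0 + 1/6·π_1 + 1/6·π_2 + 1/12·π_3 + 1/4·π_4
  π_1 = 1/4·π_0 + 1/12·π_1 + 1/6·π_2 + 5/12·π_3 + 1/12·π_4
  π_2 = 1/3·π_0 + 5/12·π_1 + 1/6·π_2 + 1/3·π_3 + 1/4·π_4
  π_3 = 1/6·π_0 + 1/6·π_1 + 1/6·π_2 + 1/12·π_3 + 1/6·π_4
  normalize: π_0 + π_1 + π_2 + π_3 + π_4 = 1
Solving the linear system gives exactly π = [4542/26585, 382/2045, 7563/26585, 2/13, 5424/26585].

π = [0.1708, 0.1868, 0.2845, 0.1538, 0.2040]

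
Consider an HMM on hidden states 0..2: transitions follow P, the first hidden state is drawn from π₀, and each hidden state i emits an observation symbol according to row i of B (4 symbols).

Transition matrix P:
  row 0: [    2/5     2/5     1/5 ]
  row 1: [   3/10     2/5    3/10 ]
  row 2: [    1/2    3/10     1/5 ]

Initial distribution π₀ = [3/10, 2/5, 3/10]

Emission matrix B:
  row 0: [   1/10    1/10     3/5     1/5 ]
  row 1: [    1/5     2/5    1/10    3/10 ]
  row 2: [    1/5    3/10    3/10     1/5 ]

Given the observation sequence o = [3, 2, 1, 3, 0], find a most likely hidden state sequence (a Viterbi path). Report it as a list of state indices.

path = [1, 0, 1, 1, 1]

t=0: δ = [6.000e-02, 1.200e-01, 6.000e-02]  (obs o_0=3)
t=1: δ = [2.160e-02, 4.800e-03, 1.080e-02]  ψ = [1, 1, 1]  (obs o_1=2)
t=2: δ = [8.640e-04, 3.456e-03, 1.296e-03]  ψ = [0, 0, 0]  (obs o_2=1)
t=3: δ = [2.074e-04, 4.147e-04, 2.074e-04]  ψ = [1, 1, 1]  (obs o_3=3)
t=4: δ = [1.244e-05, 3.318e-05, 2.488e-05]  ψ = [1, 1, 1]  (obs o_4=0)
backtrack: best end state = 1; path = [1, 0, 1, 1, 1]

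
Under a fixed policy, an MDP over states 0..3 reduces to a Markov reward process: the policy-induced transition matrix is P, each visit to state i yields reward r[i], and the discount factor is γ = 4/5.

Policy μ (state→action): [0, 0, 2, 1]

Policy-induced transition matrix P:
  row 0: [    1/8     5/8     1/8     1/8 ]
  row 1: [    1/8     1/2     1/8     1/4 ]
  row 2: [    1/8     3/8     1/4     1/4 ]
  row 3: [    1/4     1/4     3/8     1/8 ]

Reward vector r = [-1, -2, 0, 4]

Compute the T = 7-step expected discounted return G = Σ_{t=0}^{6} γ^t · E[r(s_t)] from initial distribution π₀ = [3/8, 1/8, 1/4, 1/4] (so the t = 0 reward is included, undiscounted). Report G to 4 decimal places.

G = -0.3807

t=0: π = [0.3750, 0.1250, 0.2500, 0.2500], E[r] = 0.3750, γ^t·E[r] = 0.375000, running G = 0.375000
t=1: π = [0.1563, 0.4531, 0.2188, 0.1719], E[r] = -0.3750, γ^t·E[r] = -0.300000, running G = 0.075000
t=2: π = [0.1465, 0.4492, 0.1953, 0.2090], E[r] = -0.2090, γ^t·E[r] = -0.133750, running G = -0.058750
t=3: π = [0.1511, 0.4417, 0.2017, 0.2056], E[r] = -0.2122, γ^t·E[r] = -0.108625, running G = -0.167375
t=4: π = [0.1507, 0.4423, 0.2016, 0.2054], E[r] = -0.2136, γ^t·E[r] = -0.087500, running G = -0.254875
t=5: π = [0.1507, 0.4423, 0.2016, 0.2055], E[r] = -0.2133, γ^t·E[r] = -0.069894, running G = -0.324769
t=6: π = [0.1507, 0.4423, 0.2016, 0.2055], E[r] = -0.2133, γ^t·E[r] = -0.055917, running G = -0.380685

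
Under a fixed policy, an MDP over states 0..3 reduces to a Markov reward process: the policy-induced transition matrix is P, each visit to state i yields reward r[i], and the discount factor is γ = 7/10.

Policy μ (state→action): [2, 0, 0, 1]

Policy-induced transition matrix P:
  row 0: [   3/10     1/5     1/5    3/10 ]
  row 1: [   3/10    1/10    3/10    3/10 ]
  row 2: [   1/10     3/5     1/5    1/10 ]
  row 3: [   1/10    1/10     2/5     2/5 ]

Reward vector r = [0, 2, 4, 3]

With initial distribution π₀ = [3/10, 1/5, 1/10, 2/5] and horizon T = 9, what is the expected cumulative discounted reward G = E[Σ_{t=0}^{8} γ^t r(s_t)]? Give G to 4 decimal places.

t=0: π = [0.3000, 0.2000, 0.1000, 0.4000], E[r] = 2.0000, γ^t·E[r] = 2.000000, running G = 2.000000
t=1: π = [0.2000, 0.1800, 0.3000, 0.3200], E[r] = 2.5200, γ^t·E[r] = 1.764000, running G = 3.764000
t=2: π = [0.1760, 0.2700, 0.2820, 0.2720], E[r] = 2.4840, γ^t·E[r] = 1.217160, running G = 4.981160
t=3: π = [0.1892, 0.2586, 0.2814, 0.2708], E[r] = 2.4552, γ^t·E[r] = 0.842134, running G = 5.823294
t=4: π = [0.1896, 0.2596, 0.2800, 0.2708], E[r] = 2.4517, γ^t·E[r] = 0.588658, running G = 6.411952
t=5: π = [0.1898, 0.2590, 0.2801, 0.2711], E[r] = 2.4516, γ^t·E[r] = 0.412048, running G = 6.824000
t=6: π = [0.1898, 0.2590, 0.2801, 0.2711], E[r] = 2.4518, γ^t·E[r] = 0.288450, running G = 7.112450
t=7: π = [0.1898, 0.2590, 0.2801, 0.2711], E[r] = 2.4518, γ^t·E[r] = 0.201917, running G = 7.314367
t=8: π = [0.1898, 0.2590, 0.2801, 0.2711], E[r] = 2.4518, γ^t·E[r] = 0.141342, running G = 7.455709

G = 7.4557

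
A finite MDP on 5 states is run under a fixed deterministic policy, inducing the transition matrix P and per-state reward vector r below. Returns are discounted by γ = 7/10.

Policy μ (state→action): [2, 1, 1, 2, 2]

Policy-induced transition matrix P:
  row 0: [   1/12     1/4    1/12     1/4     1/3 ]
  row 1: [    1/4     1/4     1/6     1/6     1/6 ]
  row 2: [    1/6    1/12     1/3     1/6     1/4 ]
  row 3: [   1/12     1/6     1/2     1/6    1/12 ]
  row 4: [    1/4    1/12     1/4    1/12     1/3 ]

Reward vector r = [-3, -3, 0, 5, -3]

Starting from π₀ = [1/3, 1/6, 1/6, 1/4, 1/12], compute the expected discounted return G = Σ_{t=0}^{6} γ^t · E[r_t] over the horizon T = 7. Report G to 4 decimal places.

G = -2.2253

t=0: π = [0.3333, 0.1667, 0.1667, 0.2500, 0.0833], E[r] = -0.5000, γ^t·E[r] = -0.500000, running G = -0.500000
t=1: π = [0.1389, 0.1875, 0.2569, 0.1875, 0.2292], E[r] = -0.7292, γ^t·E[r] = -0.510417, running G = -1.010417
t=2: π = [0.1742, 0.1534, 0.2795, 0.1591, 0.2338], E[r] = -0.8883, γ^t·E[r] = -0.435272, running G = -1.445689
t=3: π = [0.1712, 0.1512, 0.2713, 0.1617, 0.2447], E[r] = -0.8926, γ^t·E[r] = -0.306163, running G = -1.751851
t=4: π = [0.1719, 0.1505, 0.2719, 0.1605, 0.2451], E[r] = -0.9000, γ^t·E[r] = -0.216084, running G = -1.967936
t=5: π = [0.1719, 0.1505, 0.2716, 0.1606, 0.2455], E[r] = -0.9007, γ^t·E[r] = -0.151376, running G = -2.119311
t=6: π = [0.1720, 0.1504, 0.2716, 0.1605, 0.2455], E[r] = -0.9009, γ^t·E[r] = -0.105994, running G = -2.225305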